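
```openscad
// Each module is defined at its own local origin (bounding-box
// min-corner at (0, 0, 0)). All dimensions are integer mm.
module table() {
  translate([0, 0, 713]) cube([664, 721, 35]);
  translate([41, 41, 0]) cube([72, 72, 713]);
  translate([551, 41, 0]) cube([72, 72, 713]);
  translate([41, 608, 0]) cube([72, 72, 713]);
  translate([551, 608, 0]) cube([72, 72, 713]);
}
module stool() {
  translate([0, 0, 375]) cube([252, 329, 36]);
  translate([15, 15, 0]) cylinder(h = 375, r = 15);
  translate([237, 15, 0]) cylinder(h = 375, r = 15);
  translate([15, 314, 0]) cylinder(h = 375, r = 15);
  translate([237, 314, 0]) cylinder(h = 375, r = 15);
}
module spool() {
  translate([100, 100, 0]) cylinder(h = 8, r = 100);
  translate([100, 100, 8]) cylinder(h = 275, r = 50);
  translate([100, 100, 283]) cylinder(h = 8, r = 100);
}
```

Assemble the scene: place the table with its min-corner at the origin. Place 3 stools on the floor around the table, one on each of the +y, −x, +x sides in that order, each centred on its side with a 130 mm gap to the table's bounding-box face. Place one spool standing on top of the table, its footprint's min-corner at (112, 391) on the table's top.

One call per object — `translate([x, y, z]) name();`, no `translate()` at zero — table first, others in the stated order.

table();
translate([206, 851, 0]) stool();
translate([-382, 196, 0]) stool();
translate([794, 196, 0]) stool();
translate([112, 391, 748]) spool();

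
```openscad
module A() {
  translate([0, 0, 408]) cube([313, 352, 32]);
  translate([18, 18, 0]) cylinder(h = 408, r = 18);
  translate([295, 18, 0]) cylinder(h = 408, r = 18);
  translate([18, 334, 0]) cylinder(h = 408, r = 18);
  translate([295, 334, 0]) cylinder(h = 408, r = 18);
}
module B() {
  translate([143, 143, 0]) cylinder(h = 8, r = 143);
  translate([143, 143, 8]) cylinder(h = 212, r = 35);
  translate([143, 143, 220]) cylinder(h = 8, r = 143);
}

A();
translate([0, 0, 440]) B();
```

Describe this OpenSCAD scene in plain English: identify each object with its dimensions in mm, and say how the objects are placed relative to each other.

A is a four-legged stool. The seat is a 313×352×32 mm slab whose top surface is at z = 440 mm; four round legs, each 36 mm in diameter, run from the floor (z = 0) to the underside of the seat, each leg's axis is inset half a diameter from the nearest pair of seat edges (so the leg's bounding box is flush with the corner).

B is a spool: two coaxial disc flanges of radius 143 mm and thickness 8 mm, joined by a core cylinder of radius 35 mm and height 212 mm. The lower flange rests on z = 0 and the three cylinders share a vertical axis.

The spool is on top of the stool.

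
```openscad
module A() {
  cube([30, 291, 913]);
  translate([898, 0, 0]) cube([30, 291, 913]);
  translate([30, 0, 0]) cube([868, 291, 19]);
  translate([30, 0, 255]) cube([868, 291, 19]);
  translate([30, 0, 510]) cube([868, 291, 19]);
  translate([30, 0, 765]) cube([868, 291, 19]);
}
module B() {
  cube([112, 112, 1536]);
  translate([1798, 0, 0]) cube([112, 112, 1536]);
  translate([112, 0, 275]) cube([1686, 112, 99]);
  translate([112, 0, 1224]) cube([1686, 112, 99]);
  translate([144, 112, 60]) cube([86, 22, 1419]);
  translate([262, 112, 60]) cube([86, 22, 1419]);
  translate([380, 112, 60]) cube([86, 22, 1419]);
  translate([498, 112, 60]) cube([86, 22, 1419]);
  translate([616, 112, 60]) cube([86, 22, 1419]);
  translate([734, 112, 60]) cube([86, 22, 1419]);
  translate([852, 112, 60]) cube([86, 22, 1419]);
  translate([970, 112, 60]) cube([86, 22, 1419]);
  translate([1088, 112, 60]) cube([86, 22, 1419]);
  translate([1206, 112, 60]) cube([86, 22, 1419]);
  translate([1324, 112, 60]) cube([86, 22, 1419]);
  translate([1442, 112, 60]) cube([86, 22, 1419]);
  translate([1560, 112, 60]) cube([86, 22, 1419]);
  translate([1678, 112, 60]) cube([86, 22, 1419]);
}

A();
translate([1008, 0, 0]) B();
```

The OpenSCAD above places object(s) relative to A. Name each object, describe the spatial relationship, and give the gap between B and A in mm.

The fence section's nearest face is 80 mm from the bookshelf's +x face.

A is a bookshelf. B is a fence section. The fence section is on the floor beside the bookshelf on its +x side. The gap between the fence section and the bookshelf is 80 mm.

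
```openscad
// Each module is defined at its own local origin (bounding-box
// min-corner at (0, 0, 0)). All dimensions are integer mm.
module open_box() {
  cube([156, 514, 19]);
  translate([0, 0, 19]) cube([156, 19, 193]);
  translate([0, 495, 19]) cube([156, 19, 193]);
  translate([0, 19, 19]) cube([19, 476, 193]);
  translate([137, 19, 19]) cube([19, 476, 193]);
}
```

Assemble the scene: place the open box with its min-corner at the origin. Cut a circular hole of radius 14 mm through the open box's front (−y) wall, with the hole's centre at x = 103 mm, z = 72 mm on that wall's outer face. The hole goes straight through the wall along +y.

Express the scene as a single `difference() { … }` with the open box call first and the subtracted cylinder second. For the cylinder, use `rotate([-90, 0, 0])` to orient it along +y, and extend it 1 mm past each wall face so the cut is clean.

difference() {
  open_box();
  translate([103, -1, 72]) rotate([-90, 0, 0]) cylinder(h = 21, r = 14);
}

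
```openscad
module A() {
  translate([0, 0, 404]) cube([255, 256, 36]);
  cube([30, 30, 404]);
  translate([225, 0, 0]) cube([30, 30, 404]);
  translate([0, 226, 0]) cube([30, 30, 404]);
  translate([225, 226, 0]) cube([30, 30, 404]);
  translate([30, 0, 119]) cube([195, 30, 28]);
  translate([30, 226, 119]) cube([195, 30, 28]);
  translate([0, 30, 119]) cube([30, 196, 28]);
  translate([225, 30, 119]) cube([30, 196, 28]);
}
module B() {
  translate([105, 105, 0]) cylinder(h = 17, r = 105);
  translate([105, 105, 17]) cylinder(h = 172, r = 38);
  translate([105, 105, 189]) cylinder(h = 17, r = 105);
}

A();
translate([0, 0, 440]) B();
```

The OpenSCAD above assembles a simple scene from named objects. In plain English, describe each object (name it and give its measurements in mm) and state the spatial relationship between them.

A is a simple wooden stool: a rectangular seat 255 mm (x) by 256 mm (y), 36 mm thick, top face at z = 440 mm, on four square legs, each 30×30 mm in cross-section. The legs rest on z = 0, each flush with a corner of the seat. Four stretchers, 30 mm wide and 28 mm tall, connect adjacent legs with their undersides at z = 119 mm, each running between the inner faces of the legs it joins and aligned with the legs' outer faces on the other axis.

B is a spool: two coaxial disc flanges of radius 105 mm and thickness 17 mm, joined by a core cylinder of radius 38 mm and height 172 mm. The lower flange rests on z = 0 and the three cylinders share a vertical axis.

The spool is on top of the stool.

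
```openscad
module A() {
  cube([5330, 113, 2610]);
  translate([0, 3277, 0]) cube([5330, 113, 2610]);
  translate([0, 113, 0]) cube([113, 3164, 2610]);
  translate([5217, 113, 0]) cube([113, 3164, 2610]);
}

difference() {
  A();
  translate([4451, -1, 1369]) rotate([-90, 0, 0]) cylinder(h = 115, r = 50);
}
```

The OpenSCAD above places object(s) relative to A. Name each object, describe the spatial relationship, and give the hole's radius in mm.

A is a house frame. The house frame has a circular hole through its front wall. The hole's radius is 50 mm.

The subtracted cylinder has r = 50 mm.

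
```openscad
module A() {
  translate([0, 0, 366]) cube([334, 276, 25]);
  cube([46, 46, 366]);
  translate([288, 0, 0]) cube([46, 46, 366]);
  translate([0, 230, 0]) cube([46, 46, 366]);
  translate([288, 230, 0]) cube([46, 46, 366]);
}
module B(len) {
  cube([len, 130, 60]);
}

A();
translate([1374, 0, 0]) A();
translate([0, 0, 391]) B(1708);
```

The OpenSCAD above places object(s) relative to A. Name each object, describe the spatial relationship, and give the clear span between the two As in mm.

Second stool starts at x = 1374; first ends at x = 334; clear span = 1374 − 334 = 1040 mm.

A is a stool. B is a beam. A beam spans the tops of two stools. The clear span between the two stools is 1040 mm.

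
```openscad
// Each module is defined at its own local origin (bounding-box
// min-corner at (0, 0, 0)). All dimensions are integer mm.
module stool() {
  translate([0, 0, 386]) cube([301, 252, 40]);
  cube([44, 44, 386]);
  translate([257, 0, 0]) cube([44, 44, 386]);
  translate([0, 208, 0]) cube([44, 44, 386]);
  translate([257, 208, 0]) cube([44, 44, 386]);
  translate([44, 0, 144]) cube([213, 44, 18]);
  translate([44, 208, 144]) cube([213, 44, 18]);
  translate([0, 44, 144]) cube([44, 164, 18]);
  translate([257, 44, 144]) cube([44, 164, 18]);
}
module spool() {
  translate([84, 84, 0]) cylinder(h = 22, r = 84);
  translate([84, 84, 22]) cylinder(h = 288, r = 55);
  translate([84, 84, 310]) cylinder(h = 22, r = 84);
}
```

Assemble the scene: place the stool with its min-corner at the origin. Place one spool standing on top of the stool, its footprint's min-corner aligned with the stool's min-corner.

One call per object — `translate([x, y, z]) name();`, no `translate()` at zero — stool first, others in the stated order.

stool();
translate([0, 0, 426]) spool();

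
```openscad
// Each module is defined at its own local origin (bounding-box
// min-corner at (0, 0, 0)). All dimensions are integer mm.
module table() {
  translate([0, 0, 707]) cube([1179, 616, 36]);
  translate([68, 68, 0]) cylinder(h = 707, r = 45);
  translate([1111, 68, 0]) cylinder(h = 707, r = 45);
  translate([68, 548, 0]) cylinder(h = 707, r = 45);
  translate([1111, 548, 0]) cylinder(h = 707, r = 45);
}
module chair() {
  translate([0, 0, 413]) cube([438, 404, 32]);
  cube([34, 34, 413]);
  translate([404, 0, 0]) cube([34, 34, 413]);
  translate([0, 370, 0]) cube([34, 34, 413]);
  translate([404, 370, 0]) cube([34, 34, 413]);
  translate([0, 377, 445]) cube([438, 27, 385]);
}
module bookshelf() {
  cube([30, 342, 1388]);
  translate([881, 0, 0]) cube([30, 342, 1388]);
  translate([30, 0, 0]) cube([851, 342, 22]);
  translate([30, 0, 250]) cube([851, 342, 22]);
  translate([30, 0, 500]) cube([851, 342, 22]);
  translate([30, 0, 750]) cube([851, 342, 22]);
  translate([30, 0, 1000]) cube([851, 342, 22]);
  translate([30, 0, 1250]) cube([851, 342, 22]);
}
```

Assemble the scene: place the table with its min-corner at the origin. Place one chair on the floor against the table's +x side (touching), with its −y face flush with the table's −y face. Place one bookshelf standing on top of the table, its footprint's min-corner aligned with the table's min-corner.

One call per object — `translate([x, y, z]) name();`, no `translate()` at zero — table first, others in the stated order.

table();
translate([1179, 0, 0]) chair();
translate([0, 0, 743]) bookshelf();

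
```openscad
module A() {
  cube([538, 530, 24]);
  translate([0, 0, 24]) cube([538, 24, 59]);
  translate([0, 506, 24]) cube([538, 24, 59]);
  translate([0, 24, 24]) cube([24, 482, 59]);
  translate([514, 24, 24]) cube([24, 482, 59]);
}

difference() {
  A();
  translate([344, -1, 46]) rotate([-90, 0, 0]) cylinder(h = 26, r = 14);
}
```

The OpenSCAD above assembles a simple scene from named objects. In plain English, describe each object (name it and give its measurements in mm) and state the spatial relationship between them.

A is an open storage box with external size 538×530×83 mm and wall thickness 24 mm (the base is also 24 mm thick). The base covers the whole footprint; the four walls stand on the base, with the y-facing walls full-width and the x-facing walls fitting between their inner faces.

The open box has a circular hole of radius 14 mm through its front wall, centred at (x = 344, z = 46).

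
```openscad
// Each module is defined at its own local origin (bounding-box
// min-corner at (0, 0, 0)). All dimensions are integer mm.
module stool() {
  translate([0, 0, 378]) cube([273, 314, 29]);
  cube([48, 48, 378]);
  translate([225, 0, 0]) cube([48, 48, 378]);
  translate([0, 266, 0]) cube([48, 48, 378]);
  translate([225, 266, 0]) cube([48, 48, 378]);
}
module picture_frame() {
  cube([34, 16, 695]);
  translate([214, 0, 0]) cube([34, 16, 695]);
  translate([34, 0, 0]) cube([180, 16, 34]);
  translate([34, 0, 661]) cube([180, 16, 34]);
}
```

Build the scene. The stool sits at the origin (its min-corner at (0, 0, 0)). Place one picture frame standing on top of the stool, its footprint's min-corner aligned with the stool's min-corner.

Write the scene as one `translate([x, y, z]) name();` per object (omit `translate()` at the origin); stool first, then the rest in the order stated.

stool();
translate([0, 0, 407]) picture_frame();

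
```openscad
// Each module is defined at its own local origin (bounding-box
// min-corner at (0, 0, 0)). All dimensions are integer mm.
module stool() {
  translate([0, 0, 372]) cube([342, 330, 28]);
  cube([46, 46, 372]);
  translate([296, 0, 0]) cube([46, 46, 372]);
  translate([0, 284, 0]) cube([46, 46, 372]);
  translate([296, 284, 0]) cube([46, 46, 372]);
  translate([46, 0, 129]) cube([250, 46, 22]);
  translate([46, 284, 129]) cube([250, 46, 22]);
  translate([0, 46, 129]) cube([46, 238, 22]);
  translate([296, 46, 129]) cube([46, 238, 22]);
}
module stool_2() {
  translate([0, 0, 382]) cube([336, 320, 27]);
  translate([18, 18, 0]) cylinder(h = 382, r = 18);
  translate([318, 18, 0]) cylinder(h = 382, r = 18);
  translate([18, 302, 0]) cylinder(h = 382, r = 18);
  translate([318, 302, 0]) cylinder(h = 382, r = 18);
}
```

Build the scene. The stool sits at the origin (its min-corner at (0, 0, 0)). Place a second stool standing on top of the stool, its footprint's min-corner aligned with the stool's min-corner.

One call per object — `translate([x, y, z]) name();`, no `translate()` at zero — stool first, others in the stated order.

stool();
translate([0, 0, 400]) stool_2();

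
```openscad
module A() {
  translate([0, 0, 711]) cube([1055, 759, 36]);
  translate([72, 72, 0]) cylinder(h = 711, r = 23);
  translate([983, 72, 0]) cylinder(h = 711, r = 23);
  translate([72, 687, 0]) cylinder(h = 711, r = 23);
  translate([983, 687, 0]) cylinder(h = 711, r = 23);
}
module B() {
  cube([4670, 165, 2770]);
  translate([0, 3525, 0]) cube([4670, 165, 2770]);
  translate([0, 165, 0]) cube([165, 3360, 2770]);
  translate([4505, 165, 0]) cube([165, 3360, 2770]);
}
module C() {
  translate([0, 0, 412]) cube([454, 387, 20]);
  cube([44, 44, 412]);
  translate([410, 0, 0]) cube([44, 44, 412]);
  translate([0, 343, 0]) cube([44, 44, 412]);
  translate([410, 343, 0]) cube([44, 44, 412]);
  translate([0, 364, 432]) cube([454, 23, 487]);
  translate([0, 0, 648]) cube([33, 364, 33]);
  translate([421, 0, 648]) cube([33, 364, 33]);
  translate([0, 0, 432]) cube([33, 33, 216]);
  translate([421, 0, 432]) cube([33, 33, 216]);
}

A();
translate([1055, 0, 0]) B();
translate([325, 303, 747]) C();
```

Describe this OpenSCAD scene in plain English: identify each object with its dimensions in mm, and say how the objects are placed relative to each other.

A is a table: top 1055 mm (x) × 759 mm (y), 36 mm thick, upper face at z = 747 mm, on four round legs of 46 mm diameter, each leg's bounding box inset 49 mm from the nearest pair of top edges, running from z = 0 to the bottom of the top.

B is a box-shaped house frame (walls only): outside footprint 4670×3690 mm, wall height 2770 mm, wall thickness 165 mm. The two y-facing walls run the full x-width; the two x-facing walls fit between the inner faces of the y-facing walls.

C is a chair: 454×387 mm seat, 20 mm thick, top at z = 432 mm, on four 44 mm square corner legs flush with the seat edges. A 23 mm thick backrest slab spans the full seat width, extending 487 mm above the seat top, its back face flush with the seat's +y edge. Two armrests of 33×33 mm section run along each side from the seat's front edge to the front of the backrest, top faces 249 mm above the seat top and outer faces flush with the seat's x-edges; a 33×33 mm post under the front of each armrest stands on the seat at the front corner.

The house frame is against the table's +x side, with their −y faces flush. The chair is on top of the table.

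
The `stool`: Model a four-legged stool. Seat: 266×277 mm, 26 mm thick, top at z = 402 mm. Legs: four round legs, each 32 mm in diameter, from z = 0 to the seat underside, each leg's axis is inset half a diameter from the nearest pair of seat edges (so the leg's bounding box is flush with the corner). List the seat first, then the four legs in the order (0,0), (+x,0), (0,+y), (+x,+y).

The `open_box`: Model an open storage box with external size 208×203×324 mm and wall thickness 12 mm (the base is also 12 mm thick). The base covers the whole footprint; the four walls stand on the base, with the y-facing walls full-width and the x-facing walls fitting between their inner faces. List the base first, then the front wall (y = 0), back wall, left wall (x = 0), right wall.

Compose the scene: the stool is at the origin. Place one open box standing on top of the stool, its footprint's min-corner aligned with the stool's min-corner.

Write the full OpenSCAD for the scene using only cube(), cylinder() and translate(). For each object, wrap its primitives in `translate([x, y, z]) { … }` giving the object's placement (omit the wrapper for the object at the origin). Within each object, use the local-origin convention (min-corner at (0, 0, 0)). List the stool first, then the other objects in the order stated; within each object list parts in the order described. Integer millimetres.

translate([0, 0, 376]) cube([266, 277, 26]);
translate([16, 16, 0]) cylinder(h = 376, r = 16);
translate([250, 16, 0]) cylinder(h = 376, r = 16);
translate([16, 261, 0]) cylinder(h = 376, r = 16);
translate([250, 261, 0]) cylinder(h = 376, r = 16);
translate([0, 0, 402]) {
  cube([208, 203, 12]);
  translate([0, 0, 12]) cube([208, 12, 312]);
  translate([0, 191, 12]) cube([208, 12, 312]);
  translate([0, 12, 12]) cube([12, 179, 312]);
  translate([196, 12, 12]) cube([12, 179, 312]);
}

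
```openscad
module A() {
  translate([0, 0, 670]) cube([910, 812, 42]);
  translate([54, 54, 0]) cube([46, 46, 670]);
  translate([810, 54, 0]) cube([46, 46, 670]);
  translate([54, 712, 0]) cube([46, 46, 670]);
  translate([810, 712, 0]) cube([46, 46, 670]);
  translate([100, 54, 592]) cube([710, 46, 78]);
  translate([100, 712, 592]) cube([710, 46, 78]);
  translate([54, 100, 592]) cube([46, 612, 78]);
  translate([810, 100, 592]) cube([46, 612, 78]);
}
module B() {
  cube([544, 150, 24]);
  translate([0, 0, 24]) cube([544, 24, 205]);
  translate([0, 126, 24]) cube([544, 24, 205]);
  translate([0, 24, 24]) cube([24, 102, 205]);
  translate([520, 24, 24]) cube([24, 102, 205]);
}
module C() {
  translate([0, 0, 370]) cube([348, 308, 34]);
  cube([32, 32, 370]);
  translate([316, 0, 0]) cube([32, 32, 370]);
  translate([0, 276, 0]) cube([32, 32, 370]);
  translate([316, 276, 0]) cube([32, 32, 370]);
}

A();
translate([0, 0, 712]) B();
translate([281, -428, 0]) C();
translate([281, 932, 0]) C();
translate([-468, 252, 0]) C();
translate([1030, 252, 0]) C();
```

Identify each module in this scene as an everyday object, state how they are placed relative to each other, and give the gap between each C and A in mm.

A is a table. B is an open box. C is a stool. The open box is on top of the table. Four stools sit around the table at the −y, +y, −x, +x sides. The gap between each stool and the table is 120 mm.

Each stool's nearest face is 120 mm from the table's bounding box.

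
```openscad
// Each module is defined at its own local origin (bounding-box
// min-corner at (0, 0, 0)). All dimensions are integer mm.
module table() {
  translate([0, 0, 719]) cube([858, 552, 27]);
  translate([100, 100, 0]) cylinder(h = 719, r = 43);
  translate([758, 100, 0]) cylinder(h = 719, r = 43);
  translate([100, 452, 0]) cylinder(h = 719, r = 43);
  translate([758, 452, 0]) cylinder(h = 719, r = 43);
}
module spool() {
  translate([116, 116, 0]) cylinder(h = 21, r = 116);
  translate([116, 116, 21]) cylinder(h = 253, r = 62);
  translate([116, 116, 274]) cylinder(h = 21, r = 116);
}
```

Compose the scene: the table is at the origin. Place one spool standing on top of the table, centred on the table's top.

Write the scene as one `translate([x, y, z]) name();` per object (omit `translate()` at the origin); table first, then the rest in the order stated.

table();
translate([313, 160, 746]) spool();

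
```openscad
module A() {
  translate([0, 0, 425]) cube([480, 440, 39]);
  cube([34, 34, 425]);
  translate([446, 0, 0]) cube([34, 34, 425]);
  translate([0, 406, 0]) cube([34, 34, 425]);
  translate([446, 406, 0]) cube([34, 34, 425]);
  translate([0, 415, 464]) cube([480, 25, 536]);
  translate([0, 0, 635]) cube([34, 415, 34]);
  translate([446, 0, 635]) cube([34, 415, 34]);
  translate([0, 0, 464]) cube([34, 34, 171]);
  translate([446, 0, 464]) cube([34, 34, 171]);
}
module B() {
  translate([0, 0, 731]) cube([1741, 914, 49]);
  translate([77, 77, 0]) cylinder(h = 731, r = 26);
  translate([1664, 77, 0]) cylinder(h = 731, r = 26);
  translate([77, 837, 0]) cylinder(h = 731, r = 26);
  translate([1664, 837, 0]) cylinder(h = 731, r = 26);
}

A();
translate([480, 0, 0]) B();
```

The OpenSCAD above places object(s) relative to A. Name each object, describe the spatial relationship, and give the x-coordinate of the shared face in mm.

A is a chair. B is a table. The table is against the chair's +x side, with their −y faces flush. The x-coordinate of the shared face is 480 mm.

The chair's +x face and the table's −x face are both at x = 480 mm.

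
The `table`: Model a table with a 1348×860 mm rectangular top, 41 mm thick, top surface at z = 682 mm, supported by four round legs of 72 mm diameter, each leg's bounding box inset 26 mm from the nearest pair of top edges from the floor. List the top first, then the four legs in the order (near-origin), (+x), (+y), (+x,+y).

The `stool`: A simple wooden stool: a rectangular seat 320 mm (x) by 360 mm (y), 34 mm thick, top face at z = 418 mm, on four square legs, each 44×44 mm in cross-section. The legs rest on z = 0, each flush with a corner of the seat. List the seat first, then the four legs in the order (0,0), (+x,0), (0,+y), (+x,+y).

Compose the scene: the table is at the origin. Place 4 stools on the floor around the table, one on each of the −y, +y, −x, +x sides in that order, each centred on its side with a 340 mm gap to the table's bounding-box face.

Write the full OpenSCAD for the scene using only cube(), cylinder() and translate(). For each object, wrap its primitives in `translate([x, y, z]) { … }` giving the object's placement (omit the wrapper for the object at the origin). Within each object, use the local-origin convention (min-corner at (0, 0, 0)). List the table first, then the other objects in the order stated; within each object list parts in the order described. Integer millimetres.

translate([0, 0, 641]) cube([1348, 860, 41]);
translate([62, 62, 0]) cylinder(h = 641, r = 36);
translate([1286, 62, 0]) cylinder(h = 641, r = 36);
translate([62, 798, 0]) cylinder(h = 641, r = 36);
translate([1286, 798, 0]) cylinder(h = 641, r = 36);
translate([514, -700, 0]) {
  translate([0, 0, 384]) cube([320, 360, 34]);
  cube([44, 44, 384]);
  translate([276, 0, 0]) cube([44, 44, 384]);
  translate([0, 316, 0]) cube([44, 44, 384]);
  translate([276, 316, 0]) cube([44, 44, 384]);
}
translate([514, 1200, 0]) {
  translate([0, 0, 384]) cube([320, 360, 34]);
  cube([44, 44, 384]);
  translate([276, 0, 0]) cube([44, 44, 384]);
  translate([0, 316, 0]) cube([44, 44, 384]);
  translate([276, 316, 0]) cube([44, 44, 384]);
}
translate([-660, 250, 0]) {
  translate([0, 0, 384]) cube([320, 360, 34]);
  cube([44, 44, 384]);
  translate([276, 0, 0]) cube([44, 44, 384]);
  translate([0, 316, 0]) cube([44, 44, 384]);
  translate([276, 316, 0]) cube([44, 44, 384]);
}
translate([1688, 250, 0]) {
  translate([0, 0, 384]) cube([320, 360, 34]);
  cube([44, 44, 384]);
  translate([276, 0, 0]) cube([44, 44, 384]);
  translate([0, 316, 0]) cube([44, 44, 384]);
  translate([276, 316, 0]) cube([44, 44, 384]);
}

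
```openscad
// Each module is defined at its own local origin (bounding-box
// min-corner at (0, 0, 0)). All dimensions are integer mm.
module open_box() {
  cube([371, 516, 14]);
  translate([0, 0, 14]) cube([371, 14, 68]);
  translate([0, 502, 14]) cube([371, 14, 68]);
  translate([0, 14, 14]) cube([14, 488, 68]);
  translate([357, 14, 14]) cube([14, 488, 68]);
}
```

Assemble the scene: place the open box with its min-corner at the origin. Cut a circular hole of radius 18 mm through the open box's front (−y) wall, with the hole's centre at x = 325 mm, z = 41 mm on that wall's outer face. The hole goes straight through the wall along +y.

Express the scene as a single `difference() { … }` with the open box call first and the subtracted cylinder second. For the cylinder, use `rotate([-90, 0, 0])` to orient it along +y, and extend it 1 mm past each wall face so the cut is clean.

difference() {
  open_box();
  translate([325, -1, 41]) rotate([-90, 0, 0]) cylinder(h = 16, r = 18);
}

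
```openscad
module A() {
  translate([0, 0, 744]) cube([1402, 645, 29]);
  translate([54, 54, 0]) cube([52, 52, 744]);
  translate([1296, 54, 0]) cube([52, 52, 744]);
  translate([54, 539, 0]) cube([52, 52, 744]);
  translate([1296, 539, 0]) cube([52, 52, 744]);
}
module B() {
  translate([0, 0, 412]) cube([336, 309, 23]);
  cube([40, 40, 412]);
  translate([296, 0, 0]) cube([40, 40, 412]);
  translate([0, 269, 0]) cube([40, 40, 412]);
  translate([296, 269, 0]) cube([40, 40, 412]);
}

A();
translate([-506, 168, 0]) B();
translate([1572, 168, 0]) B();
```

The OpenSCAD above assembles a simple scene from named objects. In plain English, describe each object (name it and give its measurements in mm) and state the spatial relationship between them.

A is a table: top 1402 mm (x) × 645 mm (y), 29 mm thick, upper face at z = 773 mm, on four 52×52 mm square legs, each inset 54 mm from the nearest pair of top edges, running from z = 0 to the bottom of the top.

B is a four-legged stool. The seat is a 336×309×23 mm slab whose top surface is at z = 435 mm; four square legs, each 40×40 mm in cross-section, run from the floor (z = 0) to the underside of the seat, each flush with a corner of the seat.

Two stools sit around the table at the −x, +x sides.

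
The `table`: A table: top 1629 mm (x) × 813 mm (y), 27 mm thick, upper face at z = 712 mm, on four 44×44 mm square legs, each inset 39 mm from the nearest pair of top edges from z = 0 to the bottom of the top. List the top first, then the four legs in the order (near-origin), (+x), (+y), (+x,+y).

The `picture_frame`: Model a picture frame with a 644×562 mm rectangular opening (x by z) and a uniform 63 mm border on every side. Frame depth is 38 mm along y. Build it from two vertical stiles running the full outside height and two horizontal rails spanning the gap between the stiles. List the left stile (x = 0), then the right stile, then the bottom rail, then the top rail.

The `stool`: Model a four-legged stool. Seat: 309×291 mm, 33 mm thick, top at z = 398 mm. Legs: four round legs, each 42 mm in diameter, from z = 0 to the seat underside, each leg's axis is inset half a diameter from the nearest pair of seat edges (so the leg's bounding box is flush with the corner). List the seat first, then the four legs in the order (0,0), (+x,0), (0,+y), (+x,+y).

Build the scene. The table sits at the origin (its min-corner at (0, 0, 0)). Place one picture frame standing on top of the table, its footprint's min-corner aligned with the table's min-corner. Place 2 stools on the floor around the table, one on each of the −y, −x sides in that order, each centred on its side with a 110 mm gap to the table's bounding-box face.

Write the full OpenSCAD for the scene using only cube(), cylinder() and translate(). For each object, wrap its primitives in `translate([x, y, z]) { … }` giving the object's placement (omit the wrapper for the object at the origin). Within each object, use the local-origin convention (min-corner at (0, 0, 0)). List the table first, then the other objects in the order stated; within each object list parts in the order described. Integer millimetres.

translate([0, 0, 685]) cube([1629, 813, 27]);
translate([39, 39, 0]) cube([44, 44, 685]);
translate([1546, 39, 0]) cube([44, 44, 685]);
translate([39, 730, 0]) cube([44, 44, 685]);
translate([1546, 730, 0]) cube([44, 44, 685]);
translate([0, 0, 712]) {
  cube([63, 38, 688]);
  translate([707, 0, 0]) cube([63, 38, 688]);
  translate([63, 0, 0]) cube([644, 38, 63]);
  translate([63, 0, 625]) cube([644, 38, 63]);
}
translate([660, -401, 0]) {
  translate([0, 0, 365]) cube([309, 291, 33]);
  translate([21, 21, 0]) cylinder(h = 365, r = 21);
  translate([288, 21, 0]) cylinder(h = 365, r = 21);
  translate([21, 270, 0]) cylinder(h = 365, r = 21);
  translate([288, 270, 0]) cylinder(h = 365, r = 21);
}
translate([-419, 261, 0]) {
  translate([0, 0, 365]) cube([309, 291, 33]);
  translate([21, 21, 0]) cylinder(h = 365, r = 21);
  translate([288, 21, 0]) cylinder(h = 365, r = 21);
  translate([21, 270, 0]) cylinder(h = 365, r = 21);
  translate([288, 270, 0]) cylinder(h = 365, r = 21);
}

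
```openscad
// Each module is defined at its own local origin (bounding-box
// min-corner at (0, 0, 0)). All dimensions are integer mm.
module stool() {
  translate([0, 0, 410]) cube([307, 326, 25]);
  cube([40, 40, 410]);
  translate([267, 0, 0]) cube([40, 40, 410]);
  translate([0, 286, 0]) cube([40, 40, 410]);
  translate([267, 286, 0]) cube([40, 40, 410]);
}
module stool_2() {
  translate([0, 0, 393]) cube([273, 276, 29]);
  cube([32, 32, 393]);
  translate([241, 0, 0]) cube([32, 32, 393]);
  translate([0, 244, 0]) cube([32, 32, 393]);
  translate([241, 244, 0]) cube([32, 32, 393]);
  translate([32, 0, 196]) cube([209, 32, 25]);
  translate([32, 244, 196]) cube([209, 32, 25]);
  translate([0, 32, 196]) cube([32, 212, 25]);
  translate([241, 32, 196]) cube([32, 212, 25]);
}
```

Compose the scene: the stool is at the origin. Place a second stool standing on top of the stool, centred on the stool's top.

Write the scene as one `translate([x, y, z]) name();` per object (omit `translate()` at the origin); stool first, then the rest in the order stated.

stool();
translate([17, 25, 435]) stool_2();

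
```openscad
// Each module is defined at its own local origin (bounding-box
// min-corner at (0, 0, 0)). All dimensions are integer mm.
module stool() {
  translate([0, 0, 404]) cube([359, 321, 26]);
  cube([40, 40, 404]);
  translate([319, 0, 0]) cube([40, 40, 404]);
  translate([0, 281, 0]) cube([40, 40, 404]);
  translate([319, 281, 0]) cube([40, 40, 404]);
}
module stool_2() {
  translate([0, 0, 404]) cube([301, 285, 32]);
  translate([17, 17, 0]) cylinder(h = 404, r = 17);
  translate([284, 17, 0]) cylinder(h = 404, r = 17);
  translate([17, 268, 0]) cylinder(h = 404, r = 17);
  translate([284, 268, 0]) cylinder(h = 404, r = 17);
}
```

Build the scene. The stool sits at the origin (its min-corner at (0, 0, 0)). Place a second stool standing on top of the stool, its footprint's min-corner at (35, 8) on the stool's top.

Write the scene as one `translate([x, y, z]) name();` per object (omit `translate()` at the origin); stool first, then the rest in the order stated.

stool();
translate([35, 8, 430]) stool_2();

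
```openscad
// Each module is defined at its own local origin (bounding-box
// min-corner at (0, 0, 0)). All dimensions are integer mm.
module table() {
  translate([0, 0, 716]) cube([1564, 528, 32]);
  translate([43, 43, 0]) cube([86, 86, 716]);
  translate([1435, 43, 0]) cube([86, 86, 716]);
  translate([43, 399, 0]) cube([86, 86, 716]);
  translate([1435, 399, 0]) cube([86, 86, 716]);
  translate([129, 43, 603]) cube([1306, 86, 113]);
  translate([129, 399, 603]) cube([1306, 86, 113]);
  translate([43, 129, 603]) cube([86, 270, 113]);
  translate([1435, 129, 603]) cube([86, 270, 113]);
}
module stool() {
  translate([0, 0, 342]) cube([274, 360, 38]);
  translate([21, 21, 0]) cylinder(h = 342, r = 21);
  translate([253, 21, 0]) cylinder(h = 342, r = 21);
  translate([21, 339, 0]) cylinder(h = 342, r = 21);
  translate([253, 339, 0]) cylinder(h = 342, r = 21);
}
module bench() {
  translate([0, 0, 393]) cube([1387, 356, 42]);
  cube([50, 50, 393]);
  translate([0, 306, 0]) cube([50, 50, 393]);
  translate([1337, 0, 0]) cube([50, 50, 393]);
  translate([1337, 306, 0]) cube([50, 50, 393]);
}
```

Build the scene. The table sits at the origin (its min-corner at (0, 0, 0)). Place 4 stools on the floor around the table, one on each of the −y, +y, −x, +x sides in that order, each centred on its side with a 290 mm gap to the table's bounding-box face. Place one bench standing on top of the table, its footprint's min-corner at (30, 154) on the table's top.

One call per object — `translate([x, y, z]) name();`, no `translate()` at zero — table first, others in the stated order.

table();
translate([645, -650, 0]) stool();
translate([645, 818, 0]) stool();
translate([-564, 84, 0]) stool();
translate([1854, 84, 0]) stool();
translate([30, 154, 748]) bench();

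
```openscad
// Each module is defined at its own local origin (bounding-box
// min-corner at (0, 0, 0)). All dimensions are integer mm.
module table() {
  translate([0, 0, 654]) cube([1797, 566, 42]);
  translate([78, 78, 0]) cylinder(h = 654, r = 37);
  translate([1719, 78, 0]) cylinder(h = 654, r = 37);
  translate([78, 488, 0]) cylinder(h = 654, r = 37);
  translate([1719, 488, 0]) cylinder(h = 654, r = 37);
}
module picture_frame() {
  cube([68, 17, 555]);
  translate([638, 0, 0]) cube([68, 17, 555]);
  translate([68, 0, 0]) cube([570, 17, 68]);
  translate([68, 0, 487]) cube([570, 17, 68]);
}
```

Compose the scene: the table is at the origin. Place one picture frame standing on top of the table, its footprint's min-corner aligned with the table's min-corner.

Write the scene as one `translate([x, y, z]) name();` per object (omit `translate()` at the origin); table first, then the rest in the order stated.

table();
translate([0, 0, 696]) picture_frame();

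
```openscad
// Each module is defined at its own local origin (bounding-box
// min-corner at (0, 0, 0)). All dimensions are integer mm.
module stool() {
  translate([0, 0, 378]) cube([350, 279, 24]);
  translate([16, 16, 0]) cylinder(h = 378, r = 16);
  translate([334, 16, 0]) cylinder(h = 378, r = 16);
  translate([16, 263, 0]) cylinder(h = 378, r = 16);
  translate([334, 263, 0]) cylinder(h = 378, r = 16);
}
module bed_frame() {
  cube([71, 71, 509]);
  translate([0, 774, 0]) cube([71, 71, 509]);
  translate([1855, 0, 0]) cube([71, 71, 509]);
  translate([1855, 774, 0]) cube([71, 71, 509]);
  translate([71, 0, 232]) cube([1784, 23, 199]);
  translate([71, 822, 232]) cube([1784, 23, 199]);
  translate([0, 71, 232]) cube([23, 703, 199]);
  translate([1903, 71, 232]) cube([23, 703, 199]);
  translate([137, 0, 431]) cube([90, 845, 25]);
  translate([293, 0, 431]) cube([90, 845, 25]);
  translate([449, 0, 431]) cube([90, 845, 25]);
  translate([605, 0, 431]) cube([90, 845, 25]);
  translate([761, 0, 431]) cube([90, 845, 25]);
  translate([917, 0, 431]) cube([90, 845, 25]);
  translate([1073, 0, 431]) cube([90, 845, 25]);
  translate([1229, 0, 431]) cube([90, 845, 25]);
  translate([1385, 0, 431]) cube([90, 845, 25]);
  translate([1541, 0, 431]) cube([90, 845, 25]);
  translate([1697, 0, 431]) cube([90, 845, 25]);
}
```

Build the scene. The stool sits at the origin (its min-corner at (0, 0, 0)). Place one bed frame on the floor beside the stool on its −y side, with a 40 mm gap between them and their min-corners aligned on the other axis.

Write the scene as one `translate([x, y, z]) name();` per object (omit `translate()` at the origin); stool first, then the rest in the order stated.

stool();
translate([0, -885, 0]) bed_frame();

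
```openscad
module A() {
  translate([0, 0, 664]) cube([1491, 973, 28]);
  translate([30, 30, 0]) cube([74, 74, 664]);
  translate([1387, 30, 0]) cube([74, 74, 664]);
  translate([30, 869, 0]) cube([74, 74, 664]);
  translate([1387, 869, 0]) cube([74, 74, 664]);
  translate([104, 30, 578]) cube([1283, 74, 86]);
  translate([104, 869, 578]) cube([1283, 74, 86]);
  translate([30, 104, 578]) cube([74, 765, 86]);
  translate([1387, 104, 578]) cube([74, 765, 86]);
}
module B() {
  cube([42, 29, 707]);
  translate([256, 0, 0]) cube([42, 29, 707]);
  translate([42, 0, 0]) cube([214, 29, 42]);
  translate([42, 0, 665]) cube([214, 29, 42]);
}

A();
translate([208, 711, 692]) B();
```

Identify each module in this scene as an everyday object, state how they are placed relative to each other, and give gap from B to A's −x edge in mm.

A is a table. B is a picture frame. The picture frame is on top of the table. The gap from the picture frame to the table's −x edge is 208 mm.

The picture frame's min-x is at 208; the table's min-x is 0; gap = 208 mm.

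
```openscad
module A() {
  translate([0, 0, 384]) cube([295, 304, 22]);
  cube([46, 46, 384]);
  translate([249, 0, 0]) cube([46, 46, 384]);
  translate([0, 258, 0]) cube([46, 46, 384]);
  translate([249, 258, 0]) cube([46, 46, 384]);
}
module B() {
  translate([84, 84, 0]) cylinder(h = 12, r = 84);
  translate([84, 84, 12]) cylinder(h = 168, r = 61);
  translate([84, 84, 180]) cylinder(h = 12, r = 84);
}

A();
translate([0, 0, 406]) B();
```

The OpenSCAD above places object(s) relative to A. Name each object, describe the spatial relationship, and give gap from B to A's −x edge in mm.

The spool's min-x is at 0; the stool's min-x is 0; gap = 0 mm.

A is a stool. B is a spool. The spool is on top of the stool. The gap from the spool to the stool's −x edge is 0 mm.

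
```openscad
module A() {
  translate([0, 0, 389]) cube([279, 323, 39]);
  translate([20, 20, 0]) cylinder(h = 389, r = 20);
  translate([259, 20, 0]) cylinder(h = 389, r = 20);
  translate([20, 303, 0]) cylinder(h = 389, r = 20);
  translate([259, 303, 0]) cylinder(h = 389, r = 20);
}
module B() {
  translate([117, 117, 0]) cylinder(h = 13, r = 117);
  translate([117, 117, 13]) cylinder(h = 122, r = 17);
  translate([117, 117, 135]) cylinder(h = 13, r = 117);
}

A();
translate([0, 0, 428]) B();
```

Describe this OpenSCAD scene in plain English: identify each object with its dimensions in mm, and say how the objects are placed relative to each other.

A is a four-legged stool. The seat is a 279×323×39 mm slab whose top surface is at z = 428 mm; four round legs, each 40 mm in diameter, run from the floor (z = 0) to the underside of the seat, each leg's axis is inset half a diameter from the nearest pair of seat edges (so the leg's bounding box is flush with the corner).

B is a spool: two coaxial disc flanges of radius 117 mm and thickness 13 mm, joined by a core cylinder of radius 17 mm and height 122 mm. The lower flange rests on z = 0 and the three cylinders share a vertical axis.

The spool is on top of the stool.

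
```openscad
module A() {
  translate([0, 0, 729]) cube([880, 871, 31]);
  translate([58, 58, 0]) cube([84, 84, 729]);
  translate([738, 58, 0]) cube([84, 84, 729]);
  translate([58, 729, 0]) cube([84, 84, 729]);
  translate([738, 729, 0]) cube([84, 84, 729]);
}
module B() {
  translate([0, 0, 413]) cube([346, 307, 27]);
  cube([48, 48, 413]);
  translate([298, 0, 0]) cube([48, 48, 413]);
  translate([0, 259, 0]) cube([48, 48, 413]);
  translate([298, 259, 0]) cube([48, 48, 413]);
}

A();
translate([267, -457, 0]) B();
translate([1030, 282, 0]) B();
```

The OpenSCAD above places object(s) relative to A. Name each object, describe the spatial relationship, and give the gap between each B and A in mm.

A is a table. B is a stool. Two stools sit around the table at the −y, +x sides. The gap between each stool and the table is 150 mm.

Each stool's nearest face is 150 mm from the table's bounding box.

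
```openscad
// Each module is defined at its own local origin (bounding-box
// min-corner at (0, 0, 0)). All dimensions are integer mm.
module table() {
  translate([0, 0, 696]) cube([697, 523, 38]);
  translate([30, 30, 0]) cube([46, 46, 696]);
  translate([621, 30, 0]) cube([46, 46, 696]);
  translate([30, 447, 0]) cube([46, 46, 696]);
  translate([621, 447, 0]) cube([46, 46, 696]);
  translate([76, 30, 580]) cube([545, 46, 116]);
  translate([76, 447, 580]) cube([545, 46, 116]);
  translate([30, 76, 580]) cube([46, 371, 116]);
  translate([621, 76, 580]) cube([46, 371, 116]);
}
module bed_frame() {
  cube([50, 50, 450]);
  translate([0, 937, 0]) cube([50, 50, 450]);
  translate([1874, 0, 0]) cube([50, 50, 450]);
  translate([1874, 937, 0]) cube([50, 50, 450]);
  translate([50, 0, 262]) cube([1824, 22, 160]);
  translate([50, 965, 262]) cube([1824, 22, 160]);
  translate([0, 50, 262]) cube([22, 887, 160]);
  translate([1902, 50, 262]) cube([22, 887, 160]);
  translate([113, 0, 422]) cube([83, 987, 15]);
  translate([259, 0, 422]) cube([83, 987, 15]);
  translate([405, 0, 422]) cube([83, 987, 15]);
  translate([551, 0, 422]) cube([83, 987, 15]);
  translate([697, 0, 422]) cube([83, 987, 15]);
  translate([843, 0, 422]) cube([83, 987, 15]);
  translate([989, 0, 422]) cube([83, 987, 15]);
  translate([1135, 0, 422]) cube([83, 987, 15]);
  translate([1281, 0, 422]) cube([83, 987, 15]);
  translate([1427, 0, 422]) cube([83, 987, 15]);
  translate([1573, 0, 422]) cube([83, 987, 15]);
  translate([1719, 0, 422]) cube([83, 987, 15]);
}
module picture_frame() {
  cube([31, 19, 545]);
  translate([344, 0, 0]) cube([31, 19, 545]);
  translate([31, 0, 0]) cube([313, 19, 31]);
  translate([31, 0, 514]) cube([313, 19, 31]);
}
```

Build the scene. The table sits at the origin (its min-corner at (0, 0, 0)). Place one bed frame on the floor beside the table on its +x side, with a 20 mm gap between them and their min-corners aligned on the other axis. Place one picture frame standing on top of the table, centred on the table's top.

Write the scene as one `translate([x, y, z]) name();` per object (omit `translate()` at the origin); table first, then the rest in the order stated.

table();
translate([717, 0, 0]) bed_frame();
translate([161, 252, 734]) picture_frame();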